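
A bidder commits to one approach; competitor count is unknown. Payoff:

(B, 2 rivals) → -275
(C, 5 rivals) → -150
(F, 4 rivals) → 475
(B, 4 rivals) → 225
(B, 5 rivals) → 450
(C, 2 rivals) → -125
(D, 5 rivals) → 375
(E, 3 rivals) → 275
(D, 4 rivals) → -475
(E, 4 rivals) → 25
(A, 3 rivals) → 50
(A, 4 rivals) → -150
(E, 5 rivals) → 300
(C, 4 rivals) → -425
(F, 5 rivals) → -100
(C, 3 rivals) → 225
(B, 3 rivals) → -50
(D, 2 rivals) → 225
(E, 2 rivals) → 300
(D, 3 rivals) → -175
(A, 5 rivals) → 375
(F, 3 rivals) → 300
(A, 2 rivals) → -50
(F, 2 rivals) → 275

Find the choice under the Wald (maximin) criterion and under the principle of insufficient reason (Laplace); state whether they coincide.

Row minima: A=-150, B=-275, C=-425, D=-475, E=25, F=-100
Best worst-case = 25 → E.
Row averages: A=56.25, B=87.5, C=-118.75, D=-12.5, E=225, F=237.5
Highest average = 237.5 → F.

maximin → E; laplace → F (disagree)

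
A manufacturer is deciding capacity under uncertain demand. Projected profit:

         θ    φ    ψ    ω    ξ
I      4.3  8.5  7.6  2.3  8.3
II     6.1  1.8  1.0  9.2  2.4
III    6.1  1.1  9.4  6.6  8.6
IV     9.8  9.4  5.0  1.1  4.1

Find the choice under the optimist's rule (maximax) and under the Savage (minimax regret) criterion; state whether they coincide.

Row maxima: I=8.5, II=9.2, III=9.4, IV=9.8
Best best-case = 9.8 → IV.
Column bests: θ=9.8, φ=9.4, ψ=9.4, ω=9.2, ξ=8.6.
I regrets: 5.5, 0.9, 1.8, 6.9, 0.3 → max 6.9
II regrets: 3.7, 7.6, 8.4, 0.0, 6.2 → max 8.4
III regrets: 3.7, 8.3, 0.0, 2.6, 0.0 → max 8.3
IV regrets: 0.0, 0.0, 4.4, 8.1, 4.5 → max 8.1
Smallest max regret = 6.9 → I.

maximax → IV; minimax regret → I (disagree)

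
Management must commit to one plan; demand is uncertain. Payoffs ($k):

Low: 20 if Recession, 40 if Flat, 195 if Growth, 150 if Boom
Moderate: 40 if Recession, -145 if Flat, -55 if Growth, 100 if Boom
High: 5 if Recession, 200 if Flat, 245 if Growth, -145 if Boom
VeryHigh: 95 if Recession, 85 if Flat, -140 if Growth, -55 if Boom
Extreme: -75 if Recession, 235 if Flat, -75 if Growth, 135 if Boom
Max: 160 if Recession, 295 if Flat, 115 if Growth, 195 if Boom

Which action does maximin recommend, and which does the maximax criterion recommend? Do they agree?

maximin → Max; maximax → Max (agree)

Row minima: Low=20, Moderate=-145, High=-145, VeryHigh=-140, Extreme=-75, Max=115
Best worst-case = 115 → Max.
Row maxima: Low=195, Moderate=100, High=245, VeryHigh=95, Extreme=235, Max=295
Best best-case = 295 → Max.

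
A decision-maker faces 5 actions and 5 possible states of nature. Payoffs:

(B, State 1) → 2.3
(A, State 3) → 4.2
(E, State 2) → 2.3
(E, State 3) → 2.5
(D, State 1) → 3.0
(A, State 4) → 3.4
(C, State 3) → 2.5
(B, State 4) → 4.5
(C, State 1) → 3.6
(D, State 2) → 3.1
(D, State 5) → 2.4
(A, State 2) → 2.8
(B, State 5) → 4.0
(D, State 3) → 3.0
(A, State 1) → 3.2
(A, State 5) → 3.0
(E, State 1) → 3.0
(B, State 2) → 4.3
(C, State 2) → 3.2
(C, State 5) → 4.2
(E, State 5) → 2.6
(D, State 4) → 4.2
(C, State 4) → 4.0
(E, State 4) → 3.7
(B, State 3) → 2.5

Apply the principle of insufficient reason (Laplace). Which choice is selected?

Row averages: A=3.32, B=3.52, C=3.5, D=3.14, E=2.82
Highest average = 3.52 → B.

B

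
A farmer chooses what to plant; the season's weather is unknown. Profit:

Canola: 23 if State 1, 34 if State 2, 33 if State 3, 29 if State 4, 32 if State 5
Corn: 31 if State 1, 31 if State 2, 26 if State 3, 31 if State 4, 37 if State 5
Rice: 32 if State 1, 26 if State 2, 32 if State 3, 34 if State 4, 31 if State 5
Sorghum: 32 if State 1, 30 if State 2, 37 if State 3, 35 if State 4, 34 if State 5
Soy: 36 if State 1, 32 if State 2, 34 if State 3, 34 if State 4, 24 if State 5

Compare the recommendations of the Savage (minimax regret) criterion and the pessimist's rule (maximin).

minimax regret → Sorghum; maximin → Sorghum (agree)

Column bests: State 1=36, State 2=34, State 3=37, State 4=35, State 5=37.
Canola regrets: 13, 0, 4, 6, 5 → max 13
Corn regrets: 5, 3, 11, 4, 0 → max 11
Rice regrets: 4, 8, 5, 1, 6 → max 8
Sorghum regrets: 4, 4, 0, 0, 3 → max 4
Soy regrets: 0, 2, 3, 1, 13 → max 13
Smallest max regret = 4 → Sorghum.
Row minima: Canola=23, Corn=26, Rice=26, Sorghum=30, Soy=24
Best worst-case = 30 → Sorghum.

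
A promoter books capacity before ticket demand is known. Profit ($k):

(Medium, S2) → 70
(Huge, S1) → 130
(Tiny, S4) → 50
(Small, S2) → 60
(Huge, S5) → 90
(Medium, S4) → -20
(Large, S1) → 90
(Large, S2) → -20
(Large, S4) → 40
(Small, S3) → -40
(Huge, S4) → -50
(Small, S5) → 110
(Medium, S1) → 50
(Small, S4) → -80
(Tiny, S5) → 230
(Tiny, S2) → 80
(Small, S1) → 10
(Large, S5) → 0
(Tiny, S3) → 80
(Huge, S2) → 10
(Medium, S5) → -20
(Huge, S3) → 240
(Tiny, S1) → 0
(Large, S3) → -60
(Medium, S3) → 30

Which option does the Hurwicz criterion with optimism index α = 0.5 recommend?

Tiny: 0.5·230 + 0.5·0 = 115
Small: 0.5·110 + 0.5·(-80) = 15
Medium: 0.5·70 + 0.5·(-20) = 25
Large: 0.5·90 + 0.5·(-60) = 15
Huge: 0.5·240 + 0.5·(-50) = 95
Highest Hurwicz score = 115 → Tiny.

Tiny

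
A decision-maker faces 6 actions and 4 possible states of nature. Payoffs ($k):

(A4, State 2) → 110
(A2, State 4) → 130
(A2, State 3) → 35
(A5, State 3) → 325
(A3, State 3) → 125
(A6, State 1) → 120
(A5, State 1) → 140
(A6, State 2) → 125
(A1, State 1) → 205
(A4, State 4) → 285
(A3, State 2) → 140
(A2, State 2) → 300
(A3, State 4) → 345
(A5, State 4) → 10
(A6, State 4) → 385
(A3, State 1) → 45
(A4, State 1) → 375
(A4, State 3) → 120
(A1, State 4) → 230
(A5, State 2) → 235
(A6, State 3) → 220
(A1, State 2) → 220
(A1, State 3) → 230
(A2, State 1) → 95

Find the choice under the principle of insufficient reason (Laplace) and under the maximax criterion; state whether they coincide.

laplace → A4; maximax → A6 (disagree)

Row averages: A1=221.25, A2=140, A3=163.75, A4=222.5, A5=177.5, A6=212.5
Highest average = 222.5 → A4.
Row maxima: A1=230, A2=300, A3=345, A4=375, A5=325, A6=385
Best best-case = 385 → A6.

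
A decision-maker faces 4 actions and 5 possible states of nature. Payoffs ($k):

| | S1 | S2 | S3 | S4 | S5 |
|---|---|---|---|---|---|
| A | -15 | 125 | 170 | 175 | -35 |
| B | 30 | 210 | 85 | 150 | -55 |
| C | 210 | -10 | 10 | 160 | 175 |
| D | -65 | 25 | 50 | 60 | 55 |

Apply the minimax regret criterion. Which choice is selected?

C

Column bests: S1=210, S2=210, S3=170, S4=175, S5=175.
A regrets: 225, 85, 0, 0, 210 → max 225
B regrets: 180, 0, 85, 25, 230 → max 230
C regrets: 0, 220, 160, 15, 0 → max 220
D regrets: 275, 185, 120, 115, 120 → max 275
Smallest max regret = 220 → C.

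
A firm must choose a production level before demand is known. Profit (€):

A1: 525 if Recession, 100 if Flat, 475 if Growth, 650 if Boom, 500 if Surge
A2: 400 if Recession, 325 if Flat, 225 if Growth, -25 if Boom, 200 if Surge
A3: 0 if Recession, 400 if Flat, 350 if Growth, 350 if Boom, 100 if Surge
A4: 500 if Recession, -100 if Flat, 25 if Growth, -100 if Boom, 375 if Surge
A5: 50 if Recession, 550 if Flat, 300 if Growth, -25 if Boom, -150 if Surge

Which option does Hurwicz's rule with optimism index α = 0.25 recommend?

A1

A1: 0.25·650 + 0.75·100 = 237.5
A2: 0.25·400 + 0.75·(-25) = 81.25
A3: 0.25·400 + 0.75·0 = 100
A4: 0.25·500 + 0.75·(-100) = 50
A5: 0.25·550 + 0.75·(-150) = 25
Highest Hurwicz score = 237.5 → A1.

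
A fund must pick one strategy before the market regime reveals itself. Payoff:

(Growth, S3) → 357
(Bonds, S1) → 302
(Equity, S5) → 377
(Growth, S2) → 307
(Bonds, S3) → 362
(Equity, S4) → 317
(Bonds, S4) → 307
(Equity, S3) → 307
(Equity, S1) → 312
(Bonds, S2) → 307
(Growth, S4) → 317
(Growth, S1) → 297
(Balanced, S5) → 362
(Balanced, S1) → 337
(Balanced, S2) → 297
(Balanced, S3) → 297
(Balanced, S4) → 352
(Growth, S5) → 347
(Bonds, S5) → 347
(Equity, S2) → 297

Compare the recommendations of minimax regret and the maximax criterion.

Column bests: S1=337, S2=307, S3=362, S4=352, S5=377.
Equity regrets: 25, 10, 55, 35, 0 → max 55
Bonds regrets: 35, 0, 0, 45, 30 → max 45
Balanced regrets: 0, 10, 65, 0, 15 → max 65
Growth regrets: 40, 0, 5, 35, 30 → max 40
Smallest max regret = 40 → Growth.
Row maxima: Equity=377, Bonds=362, Balanced=362, Growth=357
Best best-case = 377 → Equity.

minimax regret → Growth; maximax → Equity (disagree)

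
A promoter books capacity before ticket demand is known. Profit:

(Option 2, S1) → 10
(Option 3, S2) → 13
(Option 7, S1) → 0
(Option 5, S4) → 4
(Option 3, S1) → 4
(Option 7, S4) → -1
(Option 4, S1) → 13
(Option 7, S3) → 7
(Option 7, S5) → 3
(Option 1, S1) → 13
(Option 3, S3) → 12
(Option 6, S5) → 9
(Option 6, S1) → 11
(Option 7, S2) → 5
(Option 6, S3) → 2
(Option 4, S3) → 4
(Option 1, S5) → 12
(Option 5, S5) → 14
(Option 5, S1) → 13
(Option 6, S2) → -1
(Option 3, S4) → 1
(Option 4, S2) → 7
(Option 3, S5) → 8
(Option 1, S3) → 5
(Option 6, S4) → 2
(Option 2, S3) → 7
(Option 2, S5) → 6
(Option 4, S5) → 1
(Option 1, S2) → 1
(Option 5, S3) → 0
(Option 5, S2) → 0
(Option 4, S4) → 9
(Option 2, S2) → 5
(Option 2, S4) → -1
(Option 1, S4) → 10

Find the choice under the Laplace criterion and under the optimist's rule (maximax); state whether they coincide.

Row averages: Option 1=8.2, Option 2=5.4, Option 3=7.6, Option 4=6.8, Option 5=6.2, Option 6=4.6, Option 7=2.8
Highest average = 8.2 → Option 1.
Row maxima: Option 1=13, Option 2=10, Option 3=13, Option 4=13, Option 5=14, Option 6=11, Option 7=7
Best best-case = 14 → Option 5.

laplace → Option 1; maximax → Option 5 (disagree)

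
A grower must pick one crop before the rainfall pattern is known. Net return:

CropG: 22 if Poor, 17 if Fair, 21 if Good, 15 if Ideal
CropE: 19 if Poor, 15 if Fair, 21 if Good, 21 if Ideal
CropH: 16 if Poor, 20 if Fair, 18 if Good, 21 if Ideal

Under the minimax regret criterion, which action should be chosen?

CropE

Column bests: Poor=22, Fair=20, Good=21, Ideal=21.
CropG regrets: 0, 3, 0, 6 → max 6
CropE regrets: 3, 5, 0, 0 → max 5
CropH regrets: 6, 0, 3, 0 → max 6
Smallest max regret = 5 → CropE.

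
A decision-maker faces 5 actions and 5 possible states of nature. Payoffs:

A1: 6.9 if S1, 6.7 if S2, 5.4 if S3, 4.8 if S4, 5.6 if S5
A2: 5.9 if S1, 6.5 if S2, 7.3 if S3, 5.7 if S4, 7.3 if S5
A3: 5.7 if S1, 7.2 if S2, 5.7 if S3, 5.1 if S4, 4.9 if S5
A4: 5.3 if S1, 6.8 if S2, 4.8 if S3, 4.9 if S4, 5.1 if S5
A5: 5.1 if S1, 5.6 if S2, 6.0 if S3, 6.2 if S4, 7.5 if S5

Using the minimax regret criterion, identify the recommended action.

A2

Column bests: S1=6.9, S2=7.2, S3=7.3, S4=6.2, S5=7.5.
A1 regrets: 0.0, 0.5, 1.9, 1.4, 1.9 → max 1.9
A2 regrets: 1.0, 0.7, 0.0, 0.5, 0.2 → max 1.0
A3 regrets: 1.2, 0.0, 1.6, 1.1, 2.6 → max 2.6
A4 regrets: 1.6, 0.4, 2.5, 1.3, 2.4 → max 2.5
A5 regrets: 1.8, 1.6, 1.3, 0.0, 0.0 → max 1.8
Smallest max regret = 1.0 → A2.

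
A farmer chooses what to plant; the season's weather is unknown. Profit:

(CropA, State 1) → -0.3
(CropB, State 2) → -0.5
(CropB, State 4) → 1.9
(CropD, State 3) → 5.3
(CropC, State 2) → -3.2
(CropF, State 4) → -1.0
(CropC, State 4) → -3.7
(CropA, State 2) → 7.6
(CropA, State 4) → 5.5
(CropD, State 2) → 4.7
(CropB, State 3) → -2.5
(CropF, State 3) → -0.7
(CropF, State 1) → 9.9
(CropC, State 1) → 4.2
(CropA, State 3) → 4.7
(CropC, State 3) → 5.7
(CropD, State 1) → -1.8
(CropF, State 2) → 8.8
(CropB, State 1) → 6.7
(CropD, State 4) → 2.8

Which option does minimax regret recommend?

CropF

Column bests: State 1=9.9, State 2=8.8, State 3=5.7, State 4=5.5.
CropB regrets: 3.2, 9.3, 8.2, 3.6 → max 9.3
CropD regrets: 11.7, 4.1, 0.4, 2.7 → max 11.7
CropA regrets: 10.2, 1.2, 1.0, 0.0 → max 10.2
CropF regrets: 0.0, 0.0, 6.4, 6.5 → max 6.5
CropC regrets: 5.7, 12.0, 0.0, 9.2 → max 12.0
Smallest max regret = 6.5 → CropF.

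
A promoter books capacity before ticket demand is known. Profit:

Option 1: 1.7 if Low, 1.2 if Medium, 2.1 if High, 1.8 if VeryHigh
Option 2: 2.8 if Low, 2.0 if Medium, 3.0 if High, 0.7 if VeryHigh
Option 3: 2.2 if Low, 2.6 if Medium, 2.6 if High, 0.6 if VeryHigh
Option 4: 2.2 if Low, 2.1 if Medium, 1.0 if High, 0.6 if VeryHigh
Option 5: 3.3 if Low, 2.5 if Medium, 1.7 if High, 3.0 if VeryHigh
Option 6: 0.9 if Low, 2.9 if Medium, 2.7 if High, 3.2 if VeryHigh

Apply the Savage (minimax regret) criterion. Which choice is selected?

Option 5

Column bests: Low=3.3, Medium=2.9, High=3.0, VeryHigh=3.2.
Option 1 regrets: 1.6, 1.7, 0.9, 1.4 → max 1.7
Option 2 regrets: 0.5, 0.9, 0.0, 2.5 → max 2.5
Option 3 regrets: 1.1, 0.3, 0.4, 2.6 → max 2.6
Option 4 regrets: 1.1, 0.8, 2.0, 2.6 → max 2.6
Option 5 regrets: 0.0, 0.4, 1.3, 0.2 → max 1.3
Option 6 regrets: 2.4, 0.0, 0.3, 0.0 → max 2.4
Smallest max regret = 1.3 → Option 5.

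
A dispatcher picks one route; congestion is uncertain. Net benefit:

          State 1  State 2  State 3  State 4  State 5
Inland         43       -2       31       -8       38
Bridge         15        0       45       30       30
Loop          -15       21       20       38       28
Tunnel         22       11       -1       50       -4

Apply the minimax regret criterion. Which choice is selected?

Bridge

Column bests: State 1=43, State 2=21, State 3=45, State 4=50, State 5=38.
Inland regrets: 0, 23, 14, 58, 0 → max 58
Bridge regrets: 28, 21, 0, 20, 8 → max 28
Loop regrets: 58, 0, 25, 12, 10 → max 58
Tunnel regrets: 21, 10, 46, 0, 42 → max 46
Smallest max regret = 28 → Bridge.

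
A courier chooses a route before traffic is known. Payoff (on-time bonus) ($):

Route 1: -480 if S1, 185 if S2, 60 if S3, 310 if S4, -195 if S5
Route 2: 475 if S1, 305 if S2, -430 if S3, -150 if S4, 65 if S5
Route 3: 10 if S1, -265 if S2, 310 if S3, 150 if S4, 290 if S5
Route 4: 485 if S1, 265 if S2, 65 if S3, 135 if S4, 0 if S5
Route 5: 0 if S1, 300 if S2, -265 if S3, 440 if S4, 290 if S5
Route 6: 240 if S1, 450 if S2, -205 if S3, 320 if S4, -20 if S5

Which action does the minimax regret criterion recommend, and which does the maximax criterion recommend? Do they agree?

minimax regret → Route 4; maximax → Route 4 (agree)

Column bests: S1=485, S2=450, S3=310, S4=440, S5=290.
Route 1 regrets: 965, 265, 250, 130, 485 → max 965
Route 2 regrets: 10, 145, 740, 590, 225 → max 740
Route 3 regrets: 475, 715, 0, 290, 0 → max 715
Route 4 regrets: 0, 185, 245, 305, 290 → max 305
Route 5 regrets: 485, 150, 575, 0, 0 → max 575
Route 6 regrets: 245, 0, 515, 120, 310 → max 515
Smallest max regret = 305 → Route 4.
Row maxima: Route 1=310, Route 2=475, Route 3=310, Route 4=485, Route 5=440, Route 6=450
Best best-case = 485 → Route 4.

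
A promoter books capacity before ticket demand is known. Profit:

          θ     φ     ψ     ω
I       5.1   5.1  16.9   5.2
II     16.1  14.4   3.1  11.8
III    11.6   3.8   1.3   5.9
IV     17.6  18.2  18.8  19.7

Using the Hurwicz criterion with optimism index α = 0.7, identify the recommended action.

I: 0.7·16.9 + 0.3·5.1 = 13.36
II: 0.7·16.1 + 0.3·3.1 = 12.2
III: 0.7·11.6 + 0.3·1.3 = 8.51
IV: 0.7·19.7 + 0.3·17.6 = 19.07
Highest Hurwicz score = 19.07 → IV.

IV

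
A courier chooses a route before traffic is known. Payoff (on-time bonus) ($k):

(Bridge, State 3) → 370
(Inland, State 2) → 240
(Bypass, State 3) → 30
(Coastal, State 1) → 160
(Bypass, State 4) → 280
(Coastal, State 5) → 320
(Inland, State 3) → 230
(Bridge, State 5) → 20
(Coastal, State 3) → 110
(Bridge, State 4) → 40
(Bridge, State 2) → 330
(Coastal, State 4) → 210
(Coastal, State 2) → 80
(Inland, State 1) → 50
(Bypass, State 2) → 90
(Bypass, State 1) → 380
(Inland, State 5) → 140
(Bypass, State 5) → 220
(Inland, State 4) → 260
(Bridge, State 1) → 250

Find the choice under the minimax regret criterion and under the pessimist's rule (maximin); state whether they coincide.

minimax regret → Coastal; maximin → Coastal (agree)

Column bests: State 1=380, State 2=330, State 3=370, State 4=280, State 5=320.
Coastal regrets: 220, 250, 260, 70, 0 → max 260
Bridge regrets: 130, 0, 0, 240, 300 → max 300
Bypass regrets: 0, 240, 340, 0, 100 → max 340
Inland regrets: 330, 90, 140, 20, 180 → max 330
Smallest max regret = 260 → Coastal.
Row minima: Coastal=80, Bridge=20, Bypass=30, Inland=50
Best worst-case = 80 → Coastal.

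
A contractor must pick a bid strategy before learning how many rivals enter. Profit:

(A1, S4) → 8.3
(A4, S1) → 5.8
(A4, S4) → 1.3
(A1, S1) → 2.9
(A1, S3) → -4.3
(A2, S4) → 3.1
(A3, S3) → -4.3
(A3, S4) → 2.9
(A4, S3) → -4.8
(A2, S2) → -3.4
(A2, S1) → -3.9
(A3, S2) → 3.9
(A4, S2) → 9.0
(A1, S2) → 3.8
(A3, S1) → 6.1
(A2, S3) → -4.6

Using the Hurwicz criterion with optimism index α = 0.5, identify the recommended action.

A4

A1: 0.5·8.3 + 0.5·(-4.3) = 2
A2: 0.5·3.1 + 0.5·(-4.6) = -0.75
A3: 0.5·6.1 + 0.5·(-4.3) = 0.9
A4: 0.5·9.0 + 0.5·(-4.8) = 2.1
Highest Hurwicz score = 2.1 → A4.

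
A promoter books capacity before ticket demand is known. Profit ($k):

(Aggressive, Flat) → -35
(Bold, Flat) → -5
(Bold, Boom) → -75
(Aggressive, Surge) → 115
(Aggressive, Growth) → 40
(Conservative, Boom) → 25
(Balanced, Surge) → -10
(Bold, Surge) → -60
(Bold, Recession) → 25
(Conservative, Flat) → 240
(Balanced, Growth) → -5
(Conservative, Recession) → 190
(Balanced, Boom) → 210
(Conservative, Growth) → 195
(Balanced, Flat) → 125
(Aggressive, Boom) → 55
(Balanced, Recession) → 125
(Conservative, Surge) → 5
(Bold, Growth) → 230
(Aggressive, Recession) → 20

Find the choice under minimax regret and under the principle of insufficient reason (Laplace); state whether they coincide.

Column bests: Recession=190, Flat=240, Growth=230, Boom=210, Surge=115.
Conservative regrets: 0, 0, 35, 185, 110 → max 185
Balanced regrets: 65, 115, 235, 0, 125 → max 235
Aggressive regrets: 170, 275, 190, 155, 0 → max 275
Bold regrets: 165, 245, 0, 285, 175 → max 285
Smallest max regret = 185 → Conservative.
Row averages: Conservative=131, Balanced=89, Aggressive=39, Bold=23
Highest average = 131 → Conservative.

minimax regret → Conservative; laplace → Conservative (agree)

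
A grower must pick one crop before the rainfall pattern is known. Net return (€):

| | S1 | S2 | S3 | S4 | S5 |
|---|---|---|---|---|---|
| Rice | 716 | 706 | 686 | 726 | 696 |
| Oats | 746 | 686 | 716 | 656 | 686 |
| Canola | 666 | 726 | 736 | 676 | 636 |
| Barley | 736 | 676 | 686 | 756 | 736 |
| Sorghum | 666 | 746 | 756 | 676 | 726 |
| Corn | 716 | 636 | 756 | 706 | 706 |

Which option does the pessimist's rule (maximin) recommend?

Row minima: Rice=686, Oats=656, Canola=636, Barley=676, Sorghum=666, Corn=636
Best worst-case = 686 → Rice.

Rice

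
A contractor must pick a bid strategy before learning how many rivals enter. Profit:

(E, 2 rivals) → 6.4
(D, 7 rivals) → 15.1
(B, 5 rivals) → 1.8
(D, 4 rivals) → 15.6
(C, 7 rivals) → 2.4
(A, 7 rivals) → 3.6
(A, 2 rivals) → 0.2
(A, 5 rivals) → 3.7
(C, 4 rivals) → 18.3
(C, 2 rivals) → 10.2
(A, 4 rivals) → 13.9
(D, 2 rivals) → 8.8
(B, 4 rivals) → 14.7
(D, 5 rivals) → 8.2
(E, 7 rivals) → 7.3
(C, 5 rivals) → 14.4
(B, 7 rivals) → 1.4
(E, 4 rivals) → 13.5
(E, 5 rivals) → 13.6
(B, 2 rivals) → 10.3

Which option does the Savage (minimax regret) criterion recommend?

D

Column bests: 2 rivals=10.3, 4 rivals=18.3, 5 rivals=14.4, 7 rivals=15.1.
A regrets: 10.1, 4.4, 10.7, 11.5 → max 11.5
B regrets: 0.0, 3.6, 12.6, 13.7 → max 13.7
C regrets: 0.1, 0.0, 0.0, 12.7 → max 12.7
D regrets: 1.5, 2.7, 6.2, 0.0 → max 6.2
E regrets: 3.9, 4.8, 0.8, 7.8 → max 7.8
Smallest max regret = 6.2 → D.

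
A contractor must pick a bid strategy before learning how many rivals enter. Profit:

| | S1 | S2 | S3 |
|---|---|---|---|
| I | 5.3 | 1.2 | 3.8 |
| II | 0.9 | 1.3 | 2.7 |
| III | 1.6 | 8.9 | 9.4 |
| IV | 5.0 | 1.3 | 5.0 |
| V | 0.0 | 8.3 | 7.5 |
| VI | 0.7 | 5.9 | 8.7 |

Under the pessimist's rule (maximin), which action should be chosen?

Row minima: I=1.2, II=0.9, III=1.6, IV=1.3, V=0.0, VI=0.7
Best worst-case = 1.6 → III.

III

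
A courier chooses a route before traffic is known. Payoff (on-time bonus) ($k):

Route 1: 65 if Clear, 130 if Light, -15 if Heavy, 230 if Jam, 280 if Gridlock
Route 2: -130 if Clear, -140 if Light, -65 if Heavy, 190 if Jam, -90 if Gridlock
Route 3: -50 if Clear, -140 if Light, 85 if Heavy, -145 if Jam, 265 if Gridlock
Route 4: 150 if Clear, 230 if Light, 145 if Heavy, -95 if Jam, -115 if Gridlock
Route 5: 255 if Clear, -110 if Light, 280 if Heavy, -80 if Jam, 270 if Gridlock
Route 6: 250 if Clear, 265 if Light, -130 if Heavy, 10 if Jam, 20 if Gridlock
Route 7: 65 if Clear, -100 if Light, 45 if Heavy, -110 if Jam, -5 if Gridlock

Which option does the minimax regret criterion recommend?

Route 1

Column bests: Clear=255, Light=265, Heavy=280, Jam=230, Gridlock=280.
Route 1 regrets: 190, 135, 295, 0, 0 → max 295
Route 2 regrets: 385, 405, 345, 40, 370 → max 405
Route 3 regrets: 305, 405, 195, 375, 15 → max 405
Route 4 regrets: 105, 35, 135, 325, 395 → max 395
Route 5 regrets: 0, 375, 0, 310, 10 → max 375
Route 6 regrets: 5, 0, 410, 220, 260 → max 410
Route 7 regrets: 190, 365, 235, 340, 285 → max 365
Smallest max regret = 295 → Route 1.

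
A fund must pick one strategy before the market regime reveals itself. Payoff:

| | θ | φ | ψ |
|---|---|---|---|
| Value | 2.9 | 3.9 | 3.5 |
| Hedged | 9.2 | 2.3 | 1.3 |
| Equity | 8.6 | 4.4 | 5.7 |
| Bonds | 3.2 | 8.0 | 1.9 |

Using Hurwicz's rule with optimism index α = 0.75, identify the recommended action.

Value: 0.75·3.9 + 0.25·2.9 = 3.65
Hedged: 0.75·9.2 + 0.25·1.3 = 7.225
Equity: 0.75·8.6 + 0.25·4.4 = 7.55
Bonds: 0.75·8.0 + 0.25·1.9 = 6.475
Highest Hurwicz score = 7.55 → Equity.

Equity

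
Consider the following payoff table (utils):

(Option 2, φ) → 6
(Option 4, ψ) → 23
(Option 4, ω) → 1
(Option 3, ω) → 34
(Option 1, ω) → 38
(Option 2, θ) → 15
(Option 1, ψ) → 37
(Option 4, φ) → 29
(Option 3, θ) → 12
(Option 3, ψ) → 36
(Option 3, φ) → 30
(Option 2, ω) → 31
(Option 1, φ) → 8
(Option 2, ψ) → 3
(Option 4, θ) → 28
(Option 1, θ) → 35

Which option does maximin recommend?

Option 3

Row minima: Option 1=8, Option 2=3, Option 3=12, Option 4=1
Best worst-case = 12 → Option 3.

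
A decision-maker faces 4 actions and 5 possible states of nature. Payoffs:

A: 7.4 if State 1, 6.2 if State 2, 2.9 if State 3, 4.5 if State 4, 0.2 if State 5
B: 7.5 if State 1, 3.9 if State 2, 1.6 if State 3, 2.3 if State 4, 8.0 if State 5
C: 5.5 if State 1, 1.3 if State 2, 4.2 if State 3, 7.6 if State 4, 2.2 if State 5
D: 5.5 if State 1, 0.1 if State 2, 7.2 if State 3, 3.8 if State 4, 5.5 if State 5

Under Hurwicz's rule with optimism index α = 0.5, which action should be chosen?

B

A: 0.5·7.4 + 0.5·0.2 = 3.8
B: 0.5·8.0 + 0.5·1.6 = 4.8
C: 0.5·7.6 + 0.5·1.3 = 4.45
D: 0.5·7.2 + 0.5·0.1 = 3.65
Highest Hurwicz score = 4.8 → B.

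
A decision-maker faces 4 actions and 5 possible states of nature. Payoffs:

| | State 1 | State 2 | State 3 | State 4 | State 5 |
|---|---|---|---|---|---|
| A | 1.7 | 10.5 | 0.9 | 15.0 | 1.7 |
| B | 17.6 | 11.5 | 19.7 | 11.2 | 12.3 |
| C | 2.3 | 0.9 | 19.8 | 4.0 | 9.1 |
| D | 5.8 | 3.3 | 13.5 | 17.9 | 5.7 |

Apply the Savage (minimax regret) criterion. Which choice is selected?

Column bests: State 1=17.6, State 2=11.5, State 3=19.8, State 4=17.9, State 5=12.3.
A regrets: 15.9, 1.0, 18.9, 2.9, 10.6 → max 18.9
B regrets: 0.0, 0.0, 0.1, 6.7, 0.0 → max 6.7
C regrets: 15.3, 10.6, 0.0, 13.9, 3.2 → max 15.3
D regrets: 11.8, 8.2, 6.3, 0.0, 6.6 → max 11.8
Smallest max regret = 6.7 → B.

B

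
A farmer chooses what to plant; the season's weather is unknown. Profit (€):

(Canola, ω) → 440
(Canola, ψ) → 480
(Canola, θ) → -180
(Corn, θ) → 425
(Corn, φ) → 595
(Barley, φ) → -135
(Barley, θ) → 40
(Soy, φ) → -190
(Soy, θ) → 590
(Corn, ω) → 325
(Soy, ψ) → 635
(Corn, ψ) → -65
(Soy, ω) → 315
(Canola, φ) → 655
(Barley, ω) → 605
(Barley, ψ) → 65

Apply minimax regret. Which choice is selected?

Column bests: θ=590, φ=655, ψ=635, ω=605.
Corn regrets: 165, 60, 700, 280 → max 700
Barley regrets: 550, 790, 570, 0 → max 790
Soy regrets: 0, 845, 0, 290 → max 845
Canola regrets: 770, 0, 155, 165 → max 770
Smallest max regret = 700 → Corn.

Corn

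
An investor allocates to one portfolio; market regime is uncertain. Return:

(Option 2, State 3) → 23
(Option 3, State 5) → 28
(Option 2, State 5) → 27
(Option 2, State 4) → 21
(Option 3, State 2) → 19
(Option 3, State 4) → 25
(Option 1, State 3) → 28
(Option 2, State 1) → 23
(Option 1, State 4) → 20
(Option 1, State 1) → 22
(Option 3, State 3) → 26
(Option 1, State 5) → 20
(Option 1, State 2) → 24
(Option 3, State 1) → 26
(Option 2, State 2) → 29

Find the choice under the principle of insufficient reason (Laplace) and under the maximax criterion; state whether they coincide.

laplace → Option 3; maximax → Option 2 (disagree)

Row averages: Option 1=22.8, Option 2=24.6, Option 3=24.8
Highest average = 24.8 → Option 3.
Row maxima: Option 1=28, Option 2=29, Option 3=28
Best best-case = 29 → Option 2.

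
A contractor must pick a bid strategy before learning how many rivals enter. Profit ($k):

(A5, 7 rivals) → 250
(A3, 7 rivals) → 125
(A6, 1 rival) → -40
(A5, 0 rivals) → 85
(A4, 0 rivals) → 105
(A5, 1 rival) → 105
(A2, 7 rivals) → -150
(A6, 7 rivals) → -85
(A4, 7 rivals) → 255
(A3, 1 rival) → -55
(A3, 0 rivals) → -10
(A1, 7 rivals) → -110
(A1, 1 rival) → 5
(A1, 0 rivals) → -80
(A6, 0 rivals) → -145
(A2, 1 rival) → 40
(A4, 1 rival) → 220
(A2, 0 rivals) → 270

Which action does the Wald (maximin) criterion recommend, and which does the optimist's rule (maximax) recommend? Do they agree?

maximin → A4; maximax → A2 (disagree)

Row minima: A1=-110, A2=-150, A3=-55, A4=105, A5=85, A6=-145
Best worst-case = 105 → A4.
Row maxima: A1=5, A2=270, A3=125, A4=255, A5=250, A6=-40
Best best-case = 270 → A2.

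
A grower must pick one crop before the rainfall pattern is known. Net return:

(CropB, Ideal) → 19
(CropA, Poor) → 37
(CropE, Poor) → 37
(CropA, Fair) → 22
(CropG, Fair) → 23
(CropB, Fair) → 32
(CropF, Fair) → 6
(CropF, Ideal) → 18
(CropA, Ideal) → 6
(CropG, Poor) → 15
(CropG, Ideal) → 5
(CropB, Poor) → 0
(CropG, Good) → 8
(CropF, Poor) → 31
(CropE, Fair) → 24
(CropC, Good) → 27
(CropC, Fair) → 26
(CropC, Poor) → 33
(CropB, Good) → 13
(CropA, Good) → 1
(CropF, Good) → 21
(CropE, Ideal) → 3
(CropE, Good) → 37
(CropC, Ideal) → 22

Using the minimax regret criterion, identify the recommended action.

Column bests: Poor=37, Fair=32, Good=37, Ideal=22.
CropA regrets: 0, 10, 36, 16 → max 36
CropF regrets: 6, 26, 16, 4 → max 26
CropG regrets: 22, 9, 29, 17 → max 29
CropB regrets: 37, 0, 24, 3 → max 37
CropE regrets: 0, 8, 0, 19 → max 19
CropC regrets: 4, 6, 10, 0 → max 10
Smallest max regret = 10 → CropC.

CropC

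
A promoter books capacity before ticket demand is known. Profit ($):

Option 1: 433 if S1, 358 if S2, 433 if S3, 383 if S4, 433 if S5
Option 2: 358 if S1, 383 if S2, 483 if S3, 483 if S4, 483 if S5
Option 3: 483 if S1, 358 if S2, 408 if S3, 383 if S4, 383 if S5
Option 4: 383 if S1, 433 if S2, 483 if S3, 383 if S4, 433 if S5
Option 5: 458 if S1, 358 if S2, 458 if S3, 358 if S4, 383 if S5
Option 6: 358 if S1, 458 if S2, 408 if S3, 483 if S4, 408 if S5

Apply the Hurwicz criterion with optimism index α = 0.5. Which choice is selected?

Option 1: 0.5·433 + 0.5·358 = 395.5
Option 2: 0.5·483 + 0.5·358 = 420.5
Option 3: 0.5·483 + 0.5·358 = 420.5
Option 4: 0.5·483 + 0.5·383 = 433
Option 5: 0.5·458 + 0.5·358 = 408
Option 6: 0.5·483 + 0.5·358 = 420.5
Highest Hurwicz score = 433 → Option 4.

Option 4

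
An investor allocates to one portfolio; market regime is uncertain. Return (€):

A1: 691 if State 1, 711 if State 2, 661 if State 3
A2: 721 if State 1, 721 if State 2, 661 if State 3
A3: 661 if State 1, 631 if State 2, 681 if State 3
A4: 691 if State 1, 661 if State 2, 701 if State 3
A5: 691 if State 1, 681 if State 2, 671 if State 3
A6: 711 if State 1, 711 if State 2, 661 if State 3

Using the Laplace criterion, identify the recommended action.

Row averages: A1=2063/3, A2=701, A3=1973/3, A4=2053/3, A5=681, A6=2083/3
Highest average = 701 → A2.

A2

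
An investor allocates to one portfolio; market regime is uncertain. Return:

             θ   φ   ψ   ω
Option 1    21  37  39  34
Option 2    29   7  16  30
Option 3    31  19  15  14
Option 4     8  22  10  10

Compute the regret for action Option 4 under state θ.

Best payoff under θ is 31.
Regret = 31 − 8 = 23.

23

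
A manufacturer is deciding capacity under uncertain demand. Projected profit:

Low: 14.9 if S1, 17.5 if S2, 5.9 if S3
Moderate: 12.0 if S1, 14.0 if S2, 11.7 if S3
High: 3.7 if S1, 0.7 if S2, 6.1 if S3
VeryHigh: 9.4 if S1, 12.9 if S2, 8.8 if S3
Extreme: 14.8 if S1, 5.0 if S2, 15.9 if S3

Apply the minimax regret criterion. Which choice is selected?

Moderate

Column bests: S1=14.9, S2=17.5, S3=15.9.
Low regrets: 0.0, 0.0, 10.0 → max 10.0
Moderate regrets: 2.9, 3.5, 4.2 → max 4.2
High regrets: 11.2, 16.8, 9.8 → max 16.8
VeryHigh regrets: 5.5, 4.6, 7.1 → max 7.1
Extreme regrets: 0.1, 12.5, 0.0 → max 12.5
Smallest max regret = 4.2 → Moderate.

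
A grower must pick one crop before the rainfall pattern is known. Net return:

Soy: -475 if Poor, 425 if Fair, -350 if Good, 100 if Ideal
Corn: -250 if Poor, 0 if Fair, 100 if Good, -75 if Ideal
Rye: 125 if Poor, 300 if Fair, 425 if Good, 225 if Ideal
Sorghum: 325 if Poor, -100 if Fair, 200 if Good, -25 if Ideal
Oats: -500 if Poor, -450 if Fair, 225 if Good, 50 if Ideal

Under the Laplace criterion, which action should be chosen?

Row averages: Soy=-75, Corn=-56.25, Rye=268.75, Sorghum=100, Oats=-168.75
Highest average = 268.75 → Rye.

Rye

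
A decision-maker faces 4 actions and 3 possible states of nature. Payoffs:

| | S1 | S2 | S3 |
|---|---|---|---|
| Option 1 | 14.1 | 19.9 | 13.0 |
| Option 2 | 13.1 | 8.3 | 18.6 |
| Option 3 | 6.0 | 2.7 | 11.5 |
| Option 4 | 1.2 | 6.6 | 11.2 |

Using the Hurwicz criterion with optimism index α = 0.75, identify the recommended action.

Option 1: 0.75·19.9 + 0.25·13.0 = 18.175
Option 2: 0.75·18.6 + 0.25·8.3 = 16.025
Option 3: 0.75·11.5 + 0.25·2.7 = 9.3
Option 4: 0.75·11.2 + 0.25·1.2 = 8.7
Highest Hurwicz score = 18.175 → Option 1.

Option 1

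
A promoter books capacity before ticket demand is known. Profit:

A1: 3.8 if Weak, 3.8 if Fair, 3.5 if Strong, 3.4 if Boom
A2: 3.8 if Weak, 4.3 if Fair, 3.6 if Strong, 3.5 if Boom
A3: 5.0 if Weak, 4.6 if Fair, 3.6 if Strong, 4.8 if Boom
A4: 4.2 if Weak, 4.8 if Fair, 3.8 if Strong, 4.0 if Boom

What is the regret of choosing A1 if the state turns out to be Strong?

0.3

Best payoff under Strong is 3.8.
Regret = 3.8 − 3.5 = 0.3.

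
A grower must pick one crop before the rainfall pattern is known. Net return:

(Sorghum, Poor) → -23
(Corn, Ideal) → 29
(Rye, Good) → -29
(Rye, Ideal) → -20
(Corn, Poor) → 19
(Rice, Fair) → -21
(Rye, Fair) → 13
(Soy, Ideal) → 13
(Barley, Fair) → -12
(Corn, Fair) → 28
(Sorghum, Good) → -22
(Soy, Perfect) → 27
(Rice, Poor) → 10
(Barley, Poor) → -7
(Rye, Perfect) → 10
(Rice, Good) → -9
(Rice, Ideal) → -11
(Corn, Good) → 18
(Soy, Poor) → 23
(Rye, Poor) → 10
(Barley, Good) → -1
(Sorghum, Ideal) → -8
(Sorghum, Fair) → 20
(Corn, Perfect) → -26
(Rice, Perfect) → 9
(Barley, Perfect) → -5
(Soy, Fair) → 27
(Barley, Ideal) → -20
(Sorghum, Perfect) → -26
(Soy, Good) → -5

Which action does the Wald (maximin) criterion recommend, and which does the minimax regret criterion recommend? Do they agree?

maximin → Soy; minimax regret → Soy (agree)

Row minima: Barley=-20, Soy=-5, Corn=-26, Rye=-29, Sorghum=-26, Rice=-21
Best worst-case = -5 → Soy.
Column bests: Poor=23, Fair=28, Good=18, Ideal=29, Perfect=27.
Barley regrets: 30, 40, 19, 49, 32 → max 49
Soy regrets: 0, 1, 23, 16, 0 → max 23
Corn regrets: 4, 0, 0, 0, 53 → max 53
Rye regrets: 13, 15, 47, 49, 17 → max 49
Sorghum regrets: 46, 8, 40, 37, 53 → max 53
Rice regrets: 13, 49, 27, 40, 18 → max 49
Smallest max regret = 23 → Soy.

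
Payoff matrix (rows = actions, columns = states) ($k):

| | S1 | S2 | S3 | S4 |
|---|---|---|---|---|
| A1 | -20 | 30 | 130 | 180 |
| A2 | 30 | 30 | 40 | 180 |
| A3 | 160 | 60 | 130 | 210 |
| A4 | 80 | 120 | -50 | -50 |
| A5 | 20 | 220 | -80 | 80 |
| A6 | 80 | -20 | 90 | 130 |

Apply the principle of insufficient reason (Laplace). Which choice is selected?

A3

Row averages: A1=80, A2=70, A3=140, A4=25, A5=60, A6=70
Highest average = 140 → A3.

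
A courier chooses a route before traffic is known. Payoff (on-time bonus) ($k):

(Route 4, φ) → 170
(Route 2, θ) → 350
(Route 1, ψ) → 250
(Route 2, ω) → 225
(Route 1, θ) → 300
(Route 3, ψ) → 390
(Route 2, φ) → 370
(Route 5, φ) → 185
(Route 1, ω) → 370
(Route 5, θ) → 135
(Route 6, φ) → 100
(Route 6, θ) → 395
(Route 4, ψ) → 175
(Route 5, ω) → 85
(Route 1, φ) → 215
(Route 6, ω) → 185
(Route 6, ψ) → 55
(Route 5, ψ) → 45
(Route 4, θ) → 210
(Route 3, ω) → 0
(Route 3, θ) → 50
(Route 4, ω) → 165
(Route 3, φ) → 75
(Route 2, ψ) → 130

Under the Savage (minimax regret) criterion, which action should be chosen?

Route 1

Column bests: θ=395, φ=370, ψ=390, ω=370.
Route 1 regrets: 95, 155, 140, 0 → max 155
Route 2 regrets: 45, 0, 260, 145 → max 260
Route 3 regrets: 345, 295, 0, 370 → max 370
Route 4 regrets: 185, 200, 215, 205 → max 215
Route 5 regrets: 260, 185, 345, 285 → max 345
Route 6 regrets: 0, 270, 335, 185 → max 335
Smallest max regret = 155 → Route 1.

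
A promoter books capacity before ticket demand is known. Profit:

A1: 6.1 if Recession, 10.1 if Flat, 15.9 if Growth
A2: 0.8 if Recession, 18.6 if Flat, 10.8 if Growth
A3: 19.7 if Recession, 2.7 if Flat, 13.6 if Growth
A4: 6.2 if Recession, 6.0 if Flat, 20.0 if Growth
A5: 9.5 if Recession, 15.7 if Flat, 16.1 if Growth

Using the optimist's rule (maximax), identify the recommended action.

Row maxima: A1=15.9, A2=18.6, A3=19.7, A4=20.0, A5=16.1
Best best-case = 20.0 → A4.

A4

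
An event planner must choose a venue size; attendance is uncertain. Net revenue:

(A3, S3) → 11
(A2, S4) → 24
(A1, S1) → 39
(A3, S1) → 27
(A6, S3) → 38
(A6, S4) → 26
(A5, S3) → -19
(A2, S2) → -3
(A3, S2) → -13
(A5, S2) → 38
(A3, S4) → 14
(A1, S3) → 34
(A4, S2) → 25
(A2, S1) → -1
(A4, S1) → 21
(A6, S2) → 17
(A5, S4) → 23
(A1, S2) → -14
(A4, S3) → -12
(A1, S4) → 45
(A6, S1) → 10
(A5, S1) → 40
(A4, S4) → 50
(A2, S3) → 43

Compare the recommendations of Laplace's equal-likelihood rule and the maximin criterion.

laplace → A1; maximin → A6 (disagree)

Row averages: A1=26, A2=15.75, A3=9.75, A4=21, A5=20.5, A6=22.75
Highest average = 26 → A1.
Row minima: A1=-14, A2=-3, A3=-13, A4=-12, A5=-19, A6=10
Best worst-case = 10 → A6.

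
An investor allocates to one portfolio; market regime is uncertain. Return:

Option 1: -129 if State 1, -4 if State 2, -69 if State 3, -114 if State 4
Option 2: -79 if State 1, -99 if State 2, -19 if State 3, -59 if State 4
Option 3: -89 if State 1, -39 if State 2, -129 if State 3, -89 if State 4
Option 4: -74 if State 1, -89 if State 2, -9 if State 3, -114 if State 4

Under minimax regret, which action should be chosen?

Option 1

Column bests: State 1=-74, State 2=-4, State 3=-9, State 4=-59.
Option 1 regrets: 55, 0, 60, 55 → max 60
Option 2 regrets: 5, 95, 10, 0 → max 95
Option 3 regrets: 15, 35, 120, 30 → max 120
Option 4 regrets: 0, 85, 0, 55 → max 85
Smallest max regret = 60 → Option 1.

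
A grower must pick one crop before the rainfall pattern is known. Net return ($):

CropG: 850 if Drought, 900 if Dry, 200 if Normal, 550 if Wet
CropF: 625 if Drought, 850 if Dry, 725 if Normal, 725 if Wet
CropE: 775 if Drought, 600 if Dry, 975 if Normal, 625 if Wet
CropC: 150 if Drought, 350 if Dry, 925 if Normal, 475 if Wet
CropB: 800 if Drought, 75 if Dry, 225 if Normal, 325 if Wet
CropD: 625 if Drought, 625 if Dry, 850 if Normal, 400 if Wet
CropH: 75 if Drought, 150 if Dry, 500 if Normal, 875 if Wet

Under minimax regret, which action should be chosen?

Column bests: Drought=850, Dry=900, Normal=975, Wet=875.
CropG regrets: 0, 0, 775, 325 → max 775
CropF regrets: 225, 50, 250, 150 → max 250
CropE regrets: 75, 300, 0, 250 → max 300
CropC regrets: 700, 550, 50, 400 → max 700
CropB regrets: 50, 825, 750, 550 → max 825
CropD regrets: 225, 275, 125, 475 → max 475
CropH regrets: 775, 750, 475, 0 → max 775
Smallest max regret = 250 → CropF.

CropF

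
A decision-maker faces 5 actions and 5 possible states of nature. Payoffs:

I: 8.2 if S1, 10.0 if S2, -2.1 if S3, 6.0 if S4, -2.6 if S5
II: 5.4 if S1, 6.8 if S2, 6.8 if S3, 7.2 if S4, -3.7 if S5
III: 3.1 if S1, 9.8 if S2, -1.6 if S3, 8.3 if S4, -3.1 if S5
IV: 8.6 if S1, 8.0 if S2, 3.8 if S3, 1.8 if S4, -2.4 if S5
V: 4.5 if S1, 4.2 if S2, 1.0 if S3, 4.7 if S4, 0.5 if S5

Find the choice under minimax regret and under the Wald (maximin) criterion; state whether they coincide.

minimax regret → II; maximin → V (disagree)

Column bests: S1=8.6, S2=10.0, S3=6.8, S4=8.3, S5=0.5.
I regrets: 0.4, 0.0, 8.9, 2.3, 3.1 → max 8.9
II regrets: 3.2, 3.2, 0.0, 1.1, 4.2 → max 4.2
III regrets: 5.5, 0.2, 8.4, 0.0, 3.6 → max 8.4
IV regrets: 0.0, 2.0, 3.0, 6.5, 2.9 → max 6.5
V regrets: 4.1, 5.8, 5.8, 3.6, 0.0 → max 5.8
Smallest max regret = 4.2 → II.
Row minima: I=-2.6, II=-3.7, III=-3.1, IV=-2.4, V=0.5
Best worst-case = 0.5 → V.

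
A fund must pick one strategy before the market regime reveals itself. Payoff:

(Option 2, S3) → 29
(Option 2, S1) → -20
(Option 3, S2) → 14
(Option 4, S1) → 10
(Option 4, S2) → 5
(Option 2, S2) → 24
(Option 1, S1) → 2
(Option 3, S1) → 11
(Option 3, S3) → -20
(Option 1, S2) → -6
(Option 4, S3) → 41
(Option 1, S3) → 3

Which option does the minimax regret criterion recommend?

Column bests: S1=11, S2=24, S3=41.
Option 1 regrets: 9, 30, 38 → max 38
Option 2 regrets: 31, 0, 12 → max 31
Option 3 regrets: 0, 10, 61 → max 61
Option 4 regrets: 1, 19, 0 → max 19
Smallest max regret = 19 → Option 4.

Option 4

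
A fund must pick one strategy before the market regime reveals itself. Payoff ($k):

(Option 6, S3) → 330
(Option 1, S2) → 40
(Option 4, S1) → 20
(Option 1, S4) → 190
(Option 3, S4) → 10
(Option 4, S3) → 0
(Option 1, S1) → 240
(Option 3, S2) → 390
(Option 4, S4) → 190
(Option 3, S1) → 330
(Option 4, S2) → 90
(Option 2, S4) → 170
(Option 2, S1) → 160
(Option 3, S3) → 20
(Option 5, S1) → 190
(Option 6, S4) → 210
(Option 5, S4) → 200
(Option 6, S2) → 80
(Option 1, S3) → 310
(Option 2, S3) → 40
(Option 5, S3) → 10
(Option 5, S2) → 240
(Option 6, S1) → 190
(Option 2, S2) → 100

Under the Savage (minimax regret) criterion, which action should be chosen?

Option 2

Column bests: S1=330, S2=390, S3=330, S4=210.
Option 1 regrets: 90, 350, 20, 20 → max 350
Option 2 regrets: 170, 290, 290, 40 → max 290
Option 3 regrets: 0, 0, 310, 200 → max 310
Option 4 regrets: 310, 300, 330, 20 → max 330
Option 5 regrets: 140, 150, 320, 10 → max 320
Option 6 regrets: 140, 310, 0, 0 → max 310
Smallest max regret = 290 → Option 2.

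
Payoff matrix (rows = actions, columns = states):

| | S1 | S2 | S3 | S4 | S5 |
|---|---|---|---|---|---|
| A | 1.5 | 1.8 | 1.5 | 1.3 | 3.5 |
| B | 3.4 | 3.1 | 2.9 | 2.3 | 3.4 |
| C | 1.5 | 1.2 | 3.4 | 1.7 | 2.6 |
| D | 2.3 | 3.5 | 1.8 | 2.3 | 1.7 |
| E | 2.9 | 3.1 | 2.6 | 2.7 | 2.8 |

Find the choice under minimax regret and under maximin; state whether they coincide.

minimax regret → B; maximin → E (disagree)

Column bests: S1=3.4, S2=3.5, S3=3.4, S4=2.7, S5=3.5.
A regrets: 1.9, 1.7, 1.9, 1.4, 0.0 → max 1.9
B regrets: 0.0, 0.4, 0.5, 0.4, 0.1 → max 0.5
C regrets: 1.9, 2.3, 0.0, 1.0, 0.9 → max 2.3
D regrets: 1.1, 0.0, 1.6, 0.4, 1.8 → max 1.8
E regrets: 0.5, 0.4, 0.8, 0.0, 0.7 → max 0.8
Smallest max regret = 0.5 → B.
Row minima: A=1.3, B=2.3, C=1.2, D=1.7, E=2.6
Best worst-case = 2.6 → E.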